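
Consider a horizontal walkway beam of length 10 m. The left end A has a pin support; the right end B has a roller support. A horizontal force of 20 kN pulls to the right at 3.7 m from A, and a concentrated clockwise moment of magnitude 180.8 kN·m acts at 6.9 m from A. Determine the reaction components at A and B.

A_x = -20.00 kN, A_y = -18.08 kN, B_y = 18.08 kN

Moments about A: B_y·10 − 180.8 = 0 → B_y = 180.8/10 = 18.08 kN.
ΣF_y = 0: A_y + 18.08  = 0 → A_y = -18.08 kN.
ΣF_x = 0: A_x + 20 = 0 → A_x = -20.00 kN.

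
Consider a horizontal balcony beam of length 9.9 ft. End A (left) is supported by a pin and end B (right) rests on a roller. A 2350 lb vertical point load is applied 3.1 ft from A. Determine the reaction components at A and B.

Taking moments about A: B_y·9.9 − 2350·3.1 = 0 → B_y = 7285/9.9 = 735.859 ≈ 735.9 lb.
ΣF_y = 0: A_y + 735.859 − 2350 = 0 → A_y = 1614 lb.
ΣF_x = 0: no horizontal applied forces, so A_x = 0.

A_x = 0, A_y = 1614 lb, B_y = 735.9 lb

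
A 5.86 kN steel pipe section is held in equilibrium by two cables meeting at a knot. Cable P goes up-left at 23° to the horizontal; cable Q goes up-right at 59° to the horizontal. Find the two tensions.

T_P = 3.048 kN, T_Q = 5.447 kN

ΣF_x = 0: −T_P·cos23° + T_Q·cos59° = 0 → T_Q = 1.78726·T_P.
ΣF_y = 0: T_P·sin23° + T_Q·sin59° = 5.86.
Substitute: T_P·(0.390731 + 1.78726·0.857167) = 5.86 → T_P = 3.04778 ≈ 3.048 kN.
Then T_Q = 1.78726 × 3.04778 = 5.447 kN.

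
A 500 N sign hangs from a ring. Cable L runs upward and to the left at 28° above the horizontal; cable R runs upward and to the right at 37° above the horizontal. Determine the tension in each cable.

ΣF_x = 0: −T_L·cos28° + T_R·cos37° = 0 → T_R = 1.10557·T_L.
ΣF_y = 0: T_L·sin28° + T_R·sin37° = 500.
Substitute: T_L·(0.469472 + 1.10557·0.601815) = 500 → T_L = 440.598 ≈ 440.6 N.
Then T_R = 1.10557 × 440.598 = 487.1 N.

T_L = 440.6 N, T_R = 487.1 N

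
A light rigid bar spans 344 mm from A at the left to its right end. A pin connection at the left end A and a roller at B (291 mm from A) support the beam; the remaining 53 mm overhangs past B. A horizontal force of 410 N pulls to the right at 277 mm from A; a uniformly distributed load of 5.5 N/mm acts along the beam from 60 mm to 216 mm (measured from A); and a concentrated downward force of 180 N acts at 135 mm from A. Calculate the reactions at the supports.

Resultant of the distributed load: 5.5 × 156 = 858 N at 138 mm from A.
Taking moments about A: B_y·291 − (5.5·156)·138 − 180·135 = 0 → B_y = 142704/291 = 490.392 ≈ 490.4 N.
ΣF_y = 0: A_y + 490.392 − 5.5·156 − 180 = 0 → A_y = 547.6 N.
ΣF_x = 0: A_x + 410 = 0 → A_x = -410.0 N.

A_x = -410.0 N, A_y = 547.6 N, B_y = 490.4 N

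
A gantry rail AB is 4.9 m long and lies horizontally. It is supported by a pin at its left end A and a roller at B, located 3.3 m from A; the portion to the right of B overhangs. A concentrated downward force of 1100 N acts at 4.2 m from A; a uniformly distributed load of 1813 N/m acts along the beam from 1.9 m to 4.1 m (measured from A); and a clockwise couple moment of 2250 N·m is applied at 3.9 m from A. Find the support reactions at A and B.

Resultant of the distributed load: 1813 × 2.2 = 3988.6 N at 3 m from A.
Taking moments about A: B_y·3.3 − 1100·4.2 − (1813·2.2)·3 − 2250 = 0 → B_y = 18835.8/3.3 = 5707.82 ≈ 5708 N.
ΣF_y = 0: A_y + 5707.82 − 1100 − 1813·2.2 = 0 → A_y = -619.2 N.
ΣF_x = 0: no horizontal applied forces, so A_x = 0.

A_x = 0, A_y = -619.2 N, B_y = 5708 N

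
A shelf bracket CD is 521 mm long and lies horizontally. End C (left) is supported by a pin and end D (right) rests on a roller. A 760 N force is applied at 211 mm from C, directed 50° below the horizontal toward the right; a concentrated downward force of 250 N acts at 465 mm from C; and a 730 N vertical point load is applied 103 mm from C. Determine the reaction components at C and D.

Taking moments about C: D_y·521 − 760·sin50°·211 − 250·465 − 730·103 = 0 → D_y = 314283/521 = 603.23 ≈ 603.2 N.
ΣF_y = 0: C_y + 603.23 − 760·sin50° − 250 − 730 = 0 → C_y = 959.0 N.
ΣF_x = 0: C_x + 760·cos50° = 0 → C_x = -488.5 N.

C_x = -488.5 N, C_y = 959.0 N, D_y = 603.2 N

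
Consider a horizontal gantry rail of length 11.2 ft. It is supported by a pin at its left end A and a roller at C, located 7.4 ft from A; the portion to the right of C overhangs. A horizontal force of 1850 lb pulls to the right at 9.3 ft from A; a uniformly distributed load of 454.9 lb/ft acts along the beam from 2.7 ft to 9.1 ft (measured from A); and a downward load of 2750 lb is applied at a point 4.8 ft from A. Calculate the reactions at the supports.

A_x = -1850 lb, A_y = 1556 lb, C_y = 4105 lb

Resultant of the distributed load: 454.9 × 6.4 = 2911.36 lb at 5.9 ft from A.
Moments about A: C_y·7.4 − (454.9·6.4)·5.9 − 2750·4.8 = 0 → C_y = 30377.024/7.4 = 4105 lb.
ΣF_y = 0: A_y + 4105 − 454.9·6.4 − 2750 = 0 → A_y = 1556 lb.
ΣF_x = 0: A_x + 1850 = 0 → A_x = -1850 lb.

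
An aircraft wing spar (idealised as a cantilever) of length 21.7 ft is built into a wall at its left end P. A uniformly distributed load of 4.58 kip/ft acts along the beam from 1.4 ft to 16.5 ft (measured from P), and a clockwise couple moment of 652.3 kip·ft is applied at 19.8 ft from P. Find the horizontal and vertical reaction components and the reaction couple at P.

P_x = 0, P_y = 69.16 kip, M_P = 1271 kip·ft

Resultant of the distributed load: 4.58 × 15.1 = 69.158 kip at 8.95 ft from P.
ΣF_x = 0: P_x = 0.
ΣF_y = 0: P_y − 4.58·15.1 = 0 → P_y = 69.16 kip.
ΣM about P: M_P − (4.58·15.1)·8.95 − 652.3 = 0 → M_P = 1271 kip·ft.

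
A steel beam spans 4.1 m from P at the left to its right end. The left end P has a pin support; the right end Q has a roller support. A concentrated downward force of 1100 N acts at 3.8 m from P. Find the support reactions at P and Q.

Moments about P: Q_y·4.1 − 1100·3.8 = 0 → Q_y = 4180/4.1 = 1019.51 ≈ 1020 N.
ΣF_y = 0: P_y + 1019.51 − 1100 = 0 → P_y = 80.49 N.
ΣF_x = 0: no horizontal applied forces, so P_x = 0.

P_x = 0, P_y = 80.49 N, Q_y = 1020 N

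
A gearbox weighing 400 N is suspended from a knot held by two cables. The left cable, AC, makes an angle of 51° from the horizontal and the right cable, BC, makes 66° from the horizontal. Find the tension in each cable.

ΣF_x = 0: −T_AC·cos51° + T_BC·cos66° = 0 → T_BC = 1.54724·T_AC.
ΣF_y = 0: T_AC·sin51° + T_BC·sin66° = 400.
Substitute: T_AC·(0.777146 + 1.54724·0.913545) = 400 → T_AC = 182.597 ≈ 182.6 N.
Then T_BC = 1.54724 × 182.597 = 282.5 N.

T_AC = 182.6 N, T_BC = 282.5 N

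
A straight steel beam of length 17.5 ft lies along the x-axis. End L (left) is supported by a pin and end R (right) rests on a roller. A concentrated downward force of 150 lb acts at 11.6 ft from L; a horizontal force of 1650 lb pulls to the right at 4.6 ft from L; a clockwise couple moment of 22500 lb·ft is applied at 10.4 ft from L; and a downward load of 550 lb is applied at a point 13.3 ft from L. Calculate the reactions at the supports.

L_x = -1650 lb, L_y = -1103 lb, R_y = 1803 lb

Moments about L: R_y·17.5 − 150·11.6 − 22500 − 550·13.3 = 0 → R_y = 31555/17.5 = 1803.14 ≈ 1803 lb.
ΣF_y = 0: L_y + 1803.14 − 150 − 550 = 0 → L_y = -1103 lb.
ΣF_x = 0: L_x + 1650 = 0 → L_x = -1650 lb.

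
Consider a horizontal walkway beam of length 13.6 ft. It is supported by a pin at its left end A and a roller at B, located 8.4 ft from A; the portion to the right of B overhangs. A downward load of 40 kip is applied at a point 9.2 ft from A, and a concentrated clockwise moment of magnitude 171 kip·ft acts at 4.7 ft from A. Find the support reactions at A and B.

ΣM about A: B_y·8.4 − 40·9.2 − 171 = 0 → B_y = 539/8.4 = 64.1667 ≈ 64.17 kip.
ΣF_y = 0: A_y + 64.1667 − 40 = 0 → A_y = -24.17 kip.
ΣF_x = 0: no horizontal applied forces, so A_x = 0.

A_x = 0, A_y = -24.17 kip, B_y = 64.17 kip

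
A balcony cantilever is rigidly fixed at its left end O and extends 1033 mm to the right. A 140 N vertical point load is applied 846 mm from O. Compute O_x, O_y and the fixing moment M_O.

ΣF_x = 0: O_x = 0.
ΣF_y = 0: O_y − 140 = 0 → O_y = 140.0 N.
ΣM about O: M_O − 140·846 = 0 → M_O = 118400 N·mm.

O_x = 0, O_y = 140.0 N, M_O = 118400 N·mm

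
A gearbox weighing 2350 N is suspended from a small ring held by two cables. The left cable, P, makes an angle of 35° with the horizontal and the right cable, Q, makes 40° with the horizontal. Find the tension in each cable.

T_P = 1864 N, T_Q = 1993 N

ΣF_x = 0: −T_P·cos35° + T_Q·cos40° = 0 → T_Q = 1.06933·T_P.
ΣF_y = 0: T_P·sin35° + T_Q·sin40° = 2350.
Substitute: T_P·(0.573576 + 1.06933·0.642788) = 2350 → T_P = 1863.71 ≈ 1864 N.
Then T_Q = 1.06933 × 1863.71 = 1993 N.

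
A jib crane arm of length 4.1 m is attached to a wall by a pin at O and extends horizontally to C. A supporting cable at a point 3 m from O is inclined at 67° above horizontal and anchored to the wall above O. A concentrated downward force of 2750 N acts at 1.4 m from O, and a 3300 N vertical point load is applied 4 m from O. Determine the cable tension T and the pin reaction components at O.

T = 6174 N, O_x = 2412 N, O_y = 366.7 N

ΣM about O: T·sin67°·3 − 2750·1.4 − 3300·4 = 0 → T = 17050/(3·0.920505) = 6174.15 ≈ 6174 N.
ΣF_x = 0: O_x − T·cos67° = 0 → O_x = 6174.15 × 0.390731 = 2412 N.
ΣF_y = 0: O_y + T·sin67° − 2750 − 3300 = 0 → O_y = 6050 − 6174.15 × 0.920505 = 366.7 N.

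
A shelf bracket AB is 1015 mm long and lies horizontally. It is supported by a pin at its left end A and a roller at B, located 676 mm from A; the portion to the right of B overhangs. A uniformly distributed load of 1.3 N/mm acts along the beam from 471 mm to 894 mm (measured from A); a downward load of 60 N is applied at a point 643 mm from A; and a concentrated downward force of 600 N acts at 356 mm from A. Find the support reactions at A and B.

A_x = 0, A_y = 281.7 N, B_y = 928.2 N

Resultant of the distributed load: 1.3 × 423 = 549.9 N at 682.5 mm from A.
ΣM about A: B_y·676 − (1.3·423)·682.5 − 60·643 − 600·356 = 0 → B_y = 627486.75/676 = 928.235 ≈ 928.2 N.
ΣF_y = 0: A_y + 928.235 − 1.3·423 − 60 − 600 = 0 → A_y = 281.7 N.
ΣF_x = 0: no horizontal applied forces, so A_x = 0.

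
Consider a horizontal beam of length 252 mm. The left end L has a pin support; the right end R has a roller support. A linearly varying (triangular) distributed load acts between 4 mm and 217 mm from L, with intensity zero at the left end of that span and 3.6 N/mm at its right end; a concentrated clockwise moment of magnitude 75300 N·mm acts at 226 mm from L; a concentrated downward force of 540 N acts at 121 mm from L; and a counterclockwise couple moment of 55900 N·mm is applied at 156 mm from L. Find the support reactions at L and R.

Resultant of the triangular load: ½ × 3.6 × 213 = 383.4 N, acting at 146 mm from L (one-third of the span from the peak).
Taking moments about L: R_y·252 − (½·3.6·213)·146 − 75300 − 540·121 + 55900 = 0 → R_y = 140716.4/252 = 558.398 ≈ 558.4 N.
ΣF_y = 0: L_y + 558.398 − ½·3.6·213 − 540 = 0 → L_y = 365.0 N.
ΣF_x = 0: no horizontal applied forces, so L_x = 0.

L_x = 0, L_y = 365.0 N, R_y = 558.4 N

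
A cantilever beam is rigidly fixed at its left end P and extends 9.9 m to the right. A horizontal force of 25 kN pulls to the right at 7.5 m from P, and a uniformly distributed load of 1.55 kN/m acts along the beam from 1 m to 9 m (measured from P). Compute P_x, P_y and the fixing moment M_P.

Resultant of the distributed load: 1.55 × 8 = 12.4 kN at 5 m from P.
ΣF_x = 0: P_x + 25 = 0 → P_x = -25.00 kN.
ΣF_y = 0: P_y − 1.55·8 = 0 → P_y = 12.40 kN.
ΣM about P: M_P − (1.55·8)·5 = 0 → M_P = 62.00 kN·m.

P_x = -25.00 kN, P_y = 12.40 kN, M_P = 62.00 kN·m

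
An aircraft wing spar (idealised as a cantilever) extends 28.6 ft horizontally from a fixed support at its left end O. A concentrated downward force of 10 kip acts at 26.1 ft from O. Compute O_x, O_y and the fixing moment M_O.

ΣF_x = 0: O_x = 0.
ΣF_y = 0: O_y − 10 = 0 → O_y = 10.00 kip.
ΣM about O: M_O − 10·26.1 = 0 → M_O = 261.0 kip·ft.

O_x = 0, O_y = 10.00 kip, M_O = 261.0 kip·ft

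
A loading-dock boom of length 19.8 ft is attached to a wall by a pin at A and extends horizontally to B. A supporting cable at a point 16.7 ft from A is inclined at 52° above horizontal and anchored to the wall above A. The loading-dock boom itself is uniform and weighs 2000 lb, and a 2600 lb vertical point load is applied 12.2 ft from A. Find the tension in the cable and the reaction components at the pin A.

ΣM about A: T·sin52°·16.7 − 2000·9.9 − 2600·12.2 = 0 → T = 51520/(16.7·0.788011) = 3914.96 ≈ 3915 lb.
ΣF_x = 0: A_x − T·cos52° = 0 → A_x = 3914.96 × 0.615661 = 2410 lb.
ΣF_y = 0: A_y + T·sin52° − 2000 − 2600 = 0 → A_y = 4600 − 3914.96 × 0.788011 = 1515 lb.

T = 3915 lb, A_x = 2410 lb, A_y = 1515 lb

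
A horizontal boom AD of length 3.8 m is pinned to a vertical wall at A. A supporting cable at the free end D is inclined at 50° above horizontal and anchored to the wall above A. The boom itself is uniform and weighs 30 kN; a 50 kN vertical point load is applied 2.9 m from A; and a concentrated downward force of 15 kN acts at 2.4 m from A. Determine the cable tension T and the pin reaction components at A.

T = 81.76 kN, A_x = 52.55 kN, A_y = 32.37 kN

ΣM about A: T·sin50°·3.8 − 30·1.9 − 50·2.9 − 15·2.4 = 0 → T = 238/(3.8·0.766044) = 81.7598 ≈ 81.76 kN.
ΣF_x = 0: A_x − T·cos50° = 0 → A_x = 81.7598 × 0.642788 = 52.55 kN.
ΣF_y = 0: A_y + T·sin50° − 30 − 50 − 15 = 0 → A_y = 95 − 81.7598 × 0.766044 = 32.37 kN.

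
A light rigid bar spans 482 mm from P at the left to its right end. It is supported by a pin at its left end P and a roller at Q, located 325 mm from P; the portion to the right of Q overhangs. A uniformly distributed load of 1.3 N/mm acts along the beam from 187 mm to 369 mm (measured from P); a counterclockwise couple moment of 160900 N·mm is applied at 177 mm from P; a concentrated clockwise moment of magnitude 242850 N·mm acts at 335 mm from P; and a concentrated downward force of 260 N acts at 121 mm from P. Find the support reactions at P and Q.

P_x = 0, P_y = -54.74 N, Q_y = 551.3 N

Resultant of the distributed load: 1.3 × 182 = 236.6 N at 278 mm from P.
Moments about P: Q_y·325 − (1.3·182)·278 + 160900 − 242850 − 260·121 = 0 → Q_y = 179184.8/325 = 551.338 ≈ 551.3 N.
ΣF_y = 0: P_y + 551.338 − 1.3·182 − 260 = 0 → P_y = -54.74 N.
ΣF_x = 0: no horizontal applied forces, so P_x = 0.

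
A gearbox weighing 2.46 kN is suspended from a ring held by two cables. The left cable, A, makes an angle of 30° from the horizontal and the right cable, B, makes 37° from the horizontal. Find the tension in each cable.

ΣF_x = 0: −T_A·cos30° + T_B·cos37° = 0 → T_B = 1.08438·T_A.
ΣF_y = 0: T_A·sin30° + T_B·sin37° = 2.46.
Substitute: T_A·(0.5 + 1.08438·0.601815) = 2.46 → T_A = 2.13431 ≈ 2.134 kN.
Then T_B = 1.08438 × 2.13431 = 2.314 kN.

T_A = 2.134 kN, T_B = 2.314 kN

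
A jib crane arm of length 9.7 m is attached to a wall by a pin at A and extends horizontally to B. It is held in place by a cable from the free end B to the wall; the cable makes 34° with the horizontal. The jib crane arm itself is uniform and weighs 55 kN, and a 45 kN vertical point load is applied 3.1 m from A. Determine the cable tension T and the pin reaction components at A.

ΣM about A: T·sin34°·9.7 − 55·4.85 − 45·3.1 = 0 → T = 406.25/(9.7·0.559193) = 74.8962 ≈ 74.90 kN.
ΣF_x = 0: A_x − T·cos34° = 0 → A_x = 74.8962 × 0.829038 = 62.09 kN.
ΣF_y = 0: A_y + T·sin34° − 55 − 45 = 0 → A_y = 100 − 74.8962 × 0.559193 = 58.12 kN.

T = 74.90 kN, A_x = 62.09 kN, A_y = 58.12 kN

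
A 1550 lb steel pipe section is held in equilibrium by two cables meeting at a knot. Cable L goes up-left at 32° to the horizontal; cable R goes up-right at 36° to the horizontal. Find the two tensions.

ΣF_x = 0: −T_L·cos32° + T_R·cos36° = 0 → T_R = 1.04825·T_L.
ΣF_y = 0: T_L·sin32° + T_R·sin36° = 1550.
Substitute: T_L·(0.529919 + 1.04825·0.587785) = 1550 → T_L = 1352.45 ≈ 1352 lb.
Then T_R = 1.04825 × 1352.45 = 1418 lb.

T_L = 1352 lb, T_R = 1418 lb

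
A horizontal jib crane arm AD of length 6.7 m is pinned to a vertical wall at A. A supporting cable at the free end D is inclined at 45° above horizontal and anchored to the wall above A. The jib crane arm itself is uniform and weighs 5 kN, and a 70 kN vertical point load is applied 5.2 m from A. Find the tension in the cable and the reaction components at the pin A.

ΣM about A: T·sin45°·6.7 − 5·3.35 − 70·5.2 = 0 → T = 380.75/(6.7·0.707107) = 80.3674 ≈ 80.37 kN.
ΣF_x = 0: A_x − T·cos45° = 0 → A_x = 80.3674 × 0.707107 = 56.83 kN.
ΣF_y = 0: A_y + T·sin45° − 5 − 70 = 0 → A_y = 75 − 80.3674 × 0.707107 = 18.17 kN.

T = 80.37 kN, A_x = 56.83 kN, A_y = 18.17 kN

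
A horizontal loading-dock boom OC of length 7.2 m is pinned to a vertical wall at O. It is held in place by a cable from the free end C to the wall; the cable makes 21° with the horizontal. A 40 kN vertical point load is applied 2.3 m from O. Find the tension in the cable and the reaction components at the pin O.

T = 35.66 kN, O_x = 33.29 kN, O_y = 27.22 kN

ΣM about O: T·sin21°·7.2 − 40·2.3 = 0 → T = 92/(7.2·0.358368) = 35.6555 ≈ 35.66 kN.
ΣF_x = 0: O_x − T·cos21° = 0 → O_x = 35.6555 × 0.93358 = 33.29 kN.
ΣF_y = 0: O_y + T·sin21° − 40 = 0 → O_y = 40 − 35.6555 × 0.358368 = 27.22 kN.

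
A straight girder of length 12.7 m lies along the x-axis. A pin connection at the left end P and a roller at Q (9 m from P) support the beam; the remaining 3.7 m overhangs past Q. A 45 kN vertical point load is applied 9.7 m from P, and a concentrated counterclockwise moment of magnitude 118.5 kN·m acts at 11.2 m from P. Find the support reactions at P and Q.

P_x = 0, P_y = 9.667 kN, Q_y = 35.33 kN

Moments about P: Q_y·9 − 45·9.7 + 118.5 = 0 → Q_y = 318/9 = 35.3333 ≈ 35.33 kN.
ΣF_y = 0: P_y + 35.3333 − 45 = 0 → P_y = 9.667 kN.
ΣF_x = 0: no horizontal applied forces, so P_x = 0.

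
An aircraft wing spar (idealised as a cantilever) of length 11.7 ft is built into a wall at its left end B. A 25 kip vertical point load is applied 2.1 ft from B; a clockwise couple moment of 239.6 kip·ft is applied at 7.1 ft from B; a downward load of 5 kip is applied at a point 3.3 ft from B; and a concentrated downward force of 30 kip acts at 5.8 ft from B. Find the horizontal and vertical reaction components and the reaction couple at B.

B_x = 0, B_y = 60.00 kip, M_B = 482.6 kip·ft

ΣF_x = 0: B_x = 0.
ΣF_y = 0: B_y − 25 − 5 − 30 = 0 → B_y = 60.00 kip.
ΣM about B: M_B − 25·2.1 − 239.6 − 5·3.3 − 30·5.8 = 0 → M_B = 482.6 kip·ft.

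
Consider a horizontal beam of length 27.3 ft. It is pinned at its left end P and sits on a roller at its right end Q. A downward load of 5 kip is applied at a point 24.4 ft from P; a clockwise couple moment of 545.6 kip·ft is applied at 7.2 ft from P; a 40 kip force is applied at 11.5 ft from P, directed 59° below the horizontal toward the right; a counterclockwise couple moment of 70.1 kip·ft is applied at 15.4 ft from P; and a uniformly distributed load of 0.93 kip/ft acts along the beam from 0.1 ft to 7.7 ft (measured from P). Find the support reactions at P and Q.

P_x = -20.60 kip, P_y = 9.015 kip, Q_y = 37.34 kip

Resultant of the distributed load: 0.93 × 7.6 = 7.068 kip at 3.9 ft from P.
Moments about P: Q_y·27.3 − 5·24.4 − 545.6 − 40·sin59°·11.5 + 70.1 − (0.93·7.6)·3.9 = 0 → Q_y = 1019.36/27.3 = 37.3392 ≈ 37.34 kip.
ΣF_y = 0: P_y + 37.3392 − 5 − 40·sin59° − 0.93·7.6 = 0 → P_y = 9.015 kip.
ΣF_x = 0: P_x + 40·cos59° = 0 → P_x = -20.60 kip.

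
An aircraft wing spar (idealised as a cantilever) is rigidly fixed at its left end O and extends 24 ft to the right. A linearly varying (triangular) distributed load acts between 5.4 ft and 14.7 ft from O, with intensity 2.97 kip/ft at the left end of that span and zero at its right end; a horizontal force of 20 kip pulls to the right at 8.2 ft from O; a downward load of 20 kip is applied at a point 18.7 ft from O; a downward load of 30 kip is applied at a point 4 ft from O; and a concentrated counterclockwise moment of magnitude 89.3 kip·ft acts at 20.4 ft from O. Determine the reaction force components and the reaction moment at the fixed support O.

Resultant of the triangular load: ½ × 2.97 × 9.3 = 13.8105 kip, acting at 8.5 ft from O (one-third of the span from the peak).
ΣF_x = 0: O_x + 20 = 0 → O_x = -20.00 kip.
ΣF_y = 0: O_y − ½·2.97·9.3 − 20 − 30 = 0 → O_y = 63.81 kip.
ΣM about O: M_O − (½·2.97·9.3)·8.5 − 20·18.7 − 30·4 + 89.3 = 0 → M_O = 522.1 kip·ft.

O_x = -20.00 kip, O_y = 63.81 kip, M_O = 522.1 kip·ft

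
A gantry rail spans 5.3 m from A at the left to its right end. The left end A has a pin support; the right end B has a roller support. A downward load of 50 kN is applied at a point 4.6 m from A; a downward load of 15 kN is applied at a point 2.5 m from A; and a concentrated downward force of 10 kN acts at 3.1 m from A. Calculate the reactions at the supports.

A_x = 0, A_y = 18.68 kN, B_y = 56.32 kN

Taking moments about A: B_y·5.3 − 50·4.6 − 15·2.5 − 10·3.1 = 0 → B_y = 298.5/5.3 = 56.3208 ≈ 56.32 kN.
ΣF_y = 0: A_y + 56.3208 − 50 − 15 − 10 = 0 → A_y = 18.68 kN.
ΣF_x = 0: no horizontal applied forces, so A_x = 0.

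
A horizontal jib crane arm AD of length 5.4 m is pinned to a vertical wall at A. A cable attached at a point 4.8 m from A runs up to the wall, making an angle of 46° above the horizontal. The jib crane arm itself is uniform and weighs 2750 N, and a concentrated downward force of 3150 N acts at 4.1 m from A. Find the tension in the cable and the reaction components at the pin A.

ΣM about A: T·sin46°·4.8 − 2750·2.7 − 3150·4.1 = 0 → T = 20340/(4.8·0.71934) = 5890.82 ≈ 5891 N.
ΣF_x = 0: A_x − T·cos46° = 0 → A_x = 5890.82 × 0.694658 = 4092 N.
ΣF_y = 0: A_y + T·sin46° − 2750 − 3150 = 0 → A_y = 5900 − 5890.82 × 0.71934 = 1662 N.

T = 5891 N, A_x = 4092 N, A_y = 1662 N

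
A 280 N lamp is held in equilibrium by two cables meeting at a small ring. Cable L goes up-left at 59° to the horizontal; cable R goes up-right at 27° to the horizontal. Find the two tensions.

ΣF_x = 0: −T_L·cos59° + T_R·cos27° = 0 → T_R = 0.578041·T_L.
ΣF_y = 0: T_L·sin59° + T_R·sin27° = 280.
Substitute: T_L·(0.857167 + 0.578041·0.45399) = 280 → T_L = 250.091 ≈ 250.1 N.
Then T_R = 0.578041 × 250.091 = 144.6 N.

T_L = 250.1 N, T_R = 144.6 N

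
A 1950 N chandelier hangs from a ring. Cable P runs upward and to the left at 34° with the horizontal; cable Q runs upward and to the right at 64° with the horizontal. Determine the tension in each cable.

T_P = 863.2 N, T_Q = 1633 N

ΣF_x = 0: −T_P·cos34° + T_Q·cos64° = 0 → T_Q = 1.89118·T_P.
ΣF_y = 0: T_P·sin34° + T_Q·sin64° = 1950.
Substitute: T_P·(0.559193 + 1.89118·0.898794) = 1950 → T_P = 863.224 ≈ 863.2 N.
Then T_Q = 1.89118 × 863.224 = 1633 N.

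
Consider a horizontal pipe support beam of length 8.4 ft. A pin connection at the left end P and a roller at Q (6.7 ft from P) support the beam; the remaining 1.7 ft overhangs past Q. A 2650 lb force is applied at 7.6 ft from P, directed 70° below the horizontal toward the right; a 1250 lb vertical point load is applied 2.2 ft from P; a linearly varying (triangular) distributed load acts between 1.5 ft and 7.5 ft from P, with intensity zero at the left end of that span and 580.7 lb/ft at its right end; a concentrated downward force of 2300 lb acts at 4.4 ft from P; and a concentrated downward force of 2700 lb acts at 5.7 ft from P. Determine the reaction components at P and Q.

P_x = -906.4 lb, P_y = 2010 lb, Q_y = 8473 lb

Resultant of the triangular load: ½ × 580.7 × 6 = 1742.1 lb, acting at 5.5 ft from P (one-third of the span from the peak).
Taking moments about P: Q_y·6.7 − 2650·sin70°·7.6 − 1250·2.2 − (½·580.7·6)·5.5 − 2300·4.4 − 2700·5.7 = 0 → Q_y = 56767/6.7 = 8472.69 ≈ 8473 lb.
ΣF_y = 0: P_y + 8472.69 − 2650·sin70° − 1250 − ½·580.7·6 − 2300 − 2700 = 0 → P_y = 2010 lb.
ΣF_x = 0: P_x + 2650·cos70° = 0 → P_x = -906.4 lb.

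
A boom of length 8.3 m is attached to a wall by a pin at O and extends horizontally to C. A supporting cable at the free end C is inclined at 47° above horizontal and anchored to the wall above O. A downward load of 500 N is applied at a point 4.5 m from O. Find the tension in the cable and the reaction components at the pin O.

ΣM about O: T·sin47°·8.3 − 500·4.5 = 0 → T = 2250/(8.3·0.731354) = 370.661 ≈ 370.7 N.
ΣF_x = 0: O_x − T·cos47° = 0 → O_x = 370.661 × 0.681998 = 252.8 N.
ΣF_y = 0: O_y + T·sin47° − 500 = 0 → O_y = 500 − 370.661 × 0.731354 = 228.9 N.

T = 370.7 N, O_x = 252.8 N, O_y = 228.9 N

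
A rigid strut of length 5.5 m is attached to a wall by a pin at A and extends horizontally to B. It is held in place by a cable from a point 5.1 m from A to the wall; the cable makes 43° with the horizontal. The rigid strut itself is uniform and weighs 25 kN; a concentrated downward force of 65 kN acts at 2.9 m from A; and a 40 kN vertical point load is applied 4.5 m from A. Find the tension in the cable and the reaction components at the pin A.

T = 125.7 kN, A_x = 91.94 kN, A_y = 44.26 kN

ΣM about A: T·sin43°·5.1 − 25·2.75 − 65·2.9 − 40·4.5 = 0 → T = 437.25/(5.1·0.681998) = 125.712 ≈ 125.7 kN.
ΣF_x = 0: A_x − T·cos43° = 0 → A_x = 125.712 × 0.731354 = 91.94 kN.
ΣF_y = 0: A_y + T·sin43° − 25 − 65 − 40 = 0 → A_y = 130 − 125.712 × 0.681998 = 44.26 kN.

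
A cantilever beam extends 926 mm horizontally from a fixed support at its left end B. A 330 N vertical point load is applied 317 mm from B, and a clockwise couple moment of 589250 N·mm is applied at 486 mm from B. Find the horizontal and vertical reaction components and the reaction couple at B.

B_x = 0, B_y = 330.0 N, M_B = 693900 N·mm

ΣF_x = 0: B_x = 0.
ΣF_y = 0: B_y − 330 = 0 → B_y = 330.0 N.
ΣM about B: M_B − 330·317 − 589250 = 0 → M_B = 693900 N·mm.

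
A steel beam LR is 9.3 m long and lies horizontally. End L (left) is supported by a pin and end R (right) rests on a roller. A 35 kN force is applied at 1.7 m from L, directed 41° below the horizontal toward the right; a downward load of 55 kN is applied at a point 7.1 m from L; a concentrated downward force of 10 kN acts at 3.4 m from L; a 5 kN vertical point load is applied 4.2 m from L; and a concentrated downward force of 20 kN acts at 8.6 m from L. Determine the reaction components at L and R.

L_x = -26.41 kN, L_y = 42.37 kN, R_y = 70.60 kN

Taking moments about L: R_y·9.3 − 35·sin41°·1.7 − 55·7.1 − 10·3.4 − 5·4.2 − 20·8.6 = 0 → R_y = 656.536/9.3 = 70.5953 ≈ 70.60 kN.
ΣF_y = 0: L_y + 70.5953 − 35·sin41° − 55 − 10 − 5 − 20 = 0 → L_y = 42.37 kN.
ΣF_x = 0: L_x + 35·cos41° = 0 → L_x = -26.41 kN.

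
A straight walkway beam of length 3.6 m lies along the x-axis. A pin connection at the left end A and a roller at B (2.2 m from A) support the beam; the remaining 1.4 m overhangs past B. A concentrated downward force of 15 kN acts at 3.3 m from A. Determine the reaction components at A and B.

A_x = 0, A_y = -7.500 kN, B_y = 22.50 kN

ΣM about A: B_y·2.2 − 15·3.3 = 0 → B_y = 49.5/2.2 = 22.50 kN.
ΣF_y = 0: A_y + 22.5 − 15 = 0 → A_y = -7.500 kN.
ΣF_x = 0: no horizontal applied forces, so A_x = 0.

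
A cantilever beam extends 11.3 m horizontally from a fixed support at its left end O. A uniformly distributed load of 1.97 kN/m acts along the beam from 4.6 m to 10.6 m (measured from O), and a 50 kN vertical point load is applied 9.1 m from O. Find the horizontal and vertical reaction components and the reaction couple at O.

Resultant of the distributed load: 1.97 × 6 = 11.82 kN at 7.6 m from O.
ΣF_x = 0: O_x = 0.
ΣF_y = 0: O_y − 1.97·6 − 50 = 0 → O_y = 61.82 kN.
ΣM about O: M_O − (1.97·6)·7.6 − 50·9.1 = 0 → M_O = 544.8 kN·m.

O_x = 0, O_y = 61.82 kN, M_O = 544.8 kN·m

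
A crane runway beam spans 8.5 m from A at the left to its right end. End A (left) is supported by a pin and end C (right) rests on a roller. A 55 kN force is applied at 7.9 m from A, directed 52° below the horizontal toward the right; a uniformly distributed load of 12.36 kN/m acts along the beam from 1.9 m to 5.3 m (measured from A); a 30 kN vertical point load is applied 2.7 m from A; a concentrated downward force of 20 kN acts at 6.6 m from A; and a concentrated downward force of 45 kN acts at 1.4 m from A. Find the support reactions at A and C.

Resultant of the distributed load: 12.36 × 3.4 = 42.024 kN at 3.6 m from A.
Moments about A: C_y·8.5 − 55·sin52°·7.9 − (12.36·3.4)·3.6 − 30·2.7 − 20·6.6 − 45·1.4 = 0 → C_y = 769.677/8.5 = 90.5502 ≈ 90.55 kN.
ΣF_y = 0: A_y + 90.5502 − 55·sin52° − 12.36·3.4 − 30 − 20 − 45 = 0 → A_y = 89.81 kN.
ΣF_x = 0: A_x + 55·cos52° = 0 → A_x = -33.86 kN.

A_x = -33.86 kN, A_y = 89.81 kN, C_y = 90.55 kN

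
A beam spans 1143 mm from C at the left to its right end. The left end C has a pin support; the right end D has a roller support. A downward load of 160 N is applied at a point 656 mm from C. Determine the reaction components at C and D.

Taking moments about C: D_y·1143 − 160·656 = 0 → D_y = 104960/1143 = 91.8285 ≈ 91.83 N.
ΣF_y = 0: C_y + 91.8285 − 160 = 0 → C_y = 68.17 N.
ΣF_x = 0: no horizontal applied forces, so C_x = 0.

C_x = 0, C_y = 68.17 N, D_y = 91.83 N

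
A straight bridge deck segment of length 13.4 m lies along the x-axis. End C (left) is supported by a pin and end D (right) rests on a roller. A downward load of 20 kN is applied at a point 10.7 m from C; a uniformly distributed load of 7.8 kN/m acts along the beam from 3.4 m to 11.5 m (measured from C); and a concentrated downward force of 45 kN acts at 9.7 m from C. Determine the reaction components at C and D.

C_x = 0, C_y = 44.51 kN, D_y = 83.67 kN

Resultant of the distributed load: 7.8 × 8.1 = 63.18 kN at 7.45 m from C.
Moments about C: D_y·13.4 − 20·10.7 − (7.8·8.1)·7.45 − 45·9.7 = 0 → D_y = 1121.191/13.4 = 83.671 ≈ 83.67 kN.
ΣF_y = 0: C_y + 83.671 − 20 − 7.8·8.1 − 45 = 0 → C_y = 44.51 kN.
ΣF_x = 0: no horizontal applied forces, so C_x = 0.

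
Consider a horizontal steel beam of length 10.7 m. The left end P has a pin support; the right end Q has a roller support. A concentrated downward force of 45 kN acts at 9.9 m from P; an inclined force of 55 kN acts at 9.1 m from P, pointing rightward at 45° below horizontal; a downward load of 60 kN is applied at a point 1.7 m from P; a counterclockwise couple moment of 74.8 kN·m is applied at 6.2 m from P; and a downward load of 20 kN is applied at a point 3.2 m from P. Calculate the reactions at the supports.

Moments about P: Q_y·10.7 − 45·9.9 − 55·sin45°·9.1 − 60·1.7 + 74.8 − 20·3.2 = 0 → Q_y = 890.607/10.7 = 83.2343 ≈ 83.23 kN.
ΣF_y = 0: P_y + 83.2343 − 45 − 55·sin45° − 60 − 20 = 0 → P_y = 80.66 kN.
ΣF_x = 0: P_x + 55·cos45° = 0 → P_x = -38.89 kN.

P_x = -38.89 kN, P_y = 80.66 kN, Q_y = 83.23 kN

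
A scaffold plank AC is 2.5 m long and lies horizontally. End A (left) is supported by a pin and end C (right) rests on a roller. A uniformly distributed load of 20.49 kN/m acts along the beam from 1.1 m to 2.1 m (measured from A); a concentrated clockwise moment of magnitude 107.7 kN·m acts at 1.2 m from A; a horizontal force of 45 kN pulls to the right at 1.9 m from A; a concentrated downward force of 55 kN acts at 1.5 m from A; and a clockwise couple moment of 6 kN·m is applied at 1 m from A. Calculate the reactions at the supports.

A_x = -45.00 kN, A_y = -16.10 kN, C_y = 91.59 kN

Resultant of the distributed load: 20.49 × 1 = 20.49 kN at 1.6 m from A.
Moments about A: C_y·2.5 − (20.49·1)·1.6 − 107.7 − 55·1.5 − 6 = 0 → C_y = 228.984/2.5 = 91.5936 ≈ 91.59 kN.
ΣF_y = 0: A_y + 91.5936 − 20.49·1 − 55 = 0 → A_y = -16.10 kN.
ΣF_x = 0: A_x + 45 = 0 → A_x = -45.00 kN.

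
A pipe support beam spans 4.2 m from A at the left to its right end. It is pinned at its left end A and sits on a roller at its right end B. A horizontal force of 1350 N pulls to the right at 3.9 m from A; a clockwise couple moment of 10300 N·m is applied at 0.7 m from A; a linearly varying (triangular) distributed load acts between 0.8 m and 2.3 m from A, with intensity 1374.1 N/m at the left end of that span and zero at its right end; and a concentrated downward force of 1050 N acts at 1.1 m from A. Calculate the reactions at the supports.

Resultant of the triangular load: ½ × 1374.1 × 1.5 = 1030.575 N, acting at 1.3 m from A (one-third of the span from the peak).
Taking moments about A: B_y·4.2 − 10300 − (½·1374.1·1.5)·1.3 − 1050·1.1 = 0 → B_y = 12794.7475/4.2 = 3046.37 ≈ 3046 N.
ΣF_y = 0: A_y + 3046.37 − ½·1374.1·1.5 − 1050 = 0 → A_y = -965.8 N.
ΣF_x = 0: A_x + 1350 = 0 → A_x = -1350 N.

A_x = -1350 N, A_y = -965.8 N, B_y = 3046 N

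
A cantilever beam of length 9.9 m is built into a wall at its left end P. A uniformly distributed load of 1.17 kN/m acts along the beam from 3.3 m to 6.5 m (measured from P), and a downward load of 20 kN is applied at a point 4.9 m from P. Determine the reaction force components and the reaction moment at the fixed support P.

Resultant of the distributed load: 1.17 × 3.2 = 3.744 kN at 4.9 m from P.
ΣF_x = 0: P_x = 0.
ΣF_y = 0: P_y − 1.17·3.2 − 20 = 0 → P_y = 23.74 kN.
ΣM about P: M_P − (1.17·3.2)·4.9 − 20·4.9 = 0 → M_P = 116.3 kN·m.

P_x = 0, P_y = 23.74 kN, M_P = 116.3 kN·m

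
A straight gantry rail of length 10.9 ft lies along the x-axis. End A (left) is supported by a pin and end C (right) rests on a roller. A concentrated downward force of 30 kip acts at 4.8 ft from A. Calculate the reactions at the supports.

ΣM about A: C_y·10.9 − 30·4.8 = 0 → C_y = 144/10.9 = 13.211 ≈ 13.21 kip.
ΣF_y = 0: A_y + 13.211 − 30 = 0 → A_y = 16.79 kip.
ΣF_x = 0: no horizontal applied forces, so A_x = 0.

A_x = 0, A_y = 16.79 kip, C_y = 13.21 kip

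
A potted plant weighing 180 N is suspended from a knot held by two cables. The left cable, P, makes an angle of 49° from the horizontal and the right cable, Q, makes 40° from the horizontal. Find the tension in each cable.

T_P = 137.9 N, T_Q = 118.1 N

ΣF_x = 0: −T_P·cos49° + T_Q·cos40° = 0 → T_Q = 0.856424·T_P.
ΣF_y = 0: T_P·sin49° + T_Q·sin40° = 180.
Substitute: T_P·(0.75471 + 0.856424·0.642788) = 180 → T_P = 137.909 ≈ 137.9 N.
Then T_Q = 0.856424 × 137.909 = 118.1 N.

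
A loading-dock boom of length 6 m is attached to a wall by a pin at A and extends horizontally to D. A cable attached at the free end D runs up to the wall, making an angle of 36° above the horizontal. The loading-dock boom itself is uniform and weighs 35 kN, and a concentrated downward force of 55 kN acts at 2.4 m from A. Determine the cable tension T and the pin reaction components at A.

ΣM about A: T·sin36°·6 − 35·3 − 55·2.4 = 0 → T = 237/(6·0.587785) = 67.2014 ≈ 67.20 kN.
ΣF_x = 0: A_x − T·cos36° = 0 → A_x = 67.2014 × 0.809017 = 54.37 kN.
ΣF_y = 0: A_y + T·sin36° − 35 − 55 = 0 → A_y = 90 − 67.2014 × 0.587785 = 50.50 kN.

T = 67.20 kN, A_x = 54.37 kN, A_y = 50.50 kN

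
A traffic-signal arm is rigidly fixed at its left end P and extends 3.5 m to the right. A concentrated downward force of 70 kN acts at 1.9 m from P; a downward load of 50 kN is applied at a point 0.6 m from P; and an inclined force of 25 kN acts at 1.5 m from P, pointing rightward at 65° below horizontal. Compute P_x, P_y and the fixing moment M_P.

P_x = -10.57 kN, P_y = 142.7 kN, M_P = 197.0 kN·m

ΣF_x = 0: P_x + 25·cos65° = 0 → P_x = -10.57 kN.
ΣF_y = 0: P_y − 70 − 50 − 25·sin65° = 0 → P_y = 142.7 kN.
ΣM about P: M_P − 70·1.9 − 50·0.6 − 25·sin65°·1.5 = 0 → M_P = 197.0 kN·m.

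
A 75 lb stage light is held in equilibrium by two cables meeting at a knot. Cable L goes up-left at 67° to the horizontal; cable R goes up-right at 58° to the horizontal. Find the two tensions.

ΣF_x = 0: −T_L·cos67° + T_R·cos58° = 0 → T_R = 0.737341·T_L.
ΣF_y = 0: T_L·sin67° + T_R·sin58° = 75.
Substitute: T_L·(0.920505 + 0.737341·0.848048) = 75 → T_L = 48.5184 ≈ 48.52 lb.
Then T_R = 0.737341 × 48.5184 = 35.77 lb.

T_L = 48.52 lb, T_R = 35.77 lb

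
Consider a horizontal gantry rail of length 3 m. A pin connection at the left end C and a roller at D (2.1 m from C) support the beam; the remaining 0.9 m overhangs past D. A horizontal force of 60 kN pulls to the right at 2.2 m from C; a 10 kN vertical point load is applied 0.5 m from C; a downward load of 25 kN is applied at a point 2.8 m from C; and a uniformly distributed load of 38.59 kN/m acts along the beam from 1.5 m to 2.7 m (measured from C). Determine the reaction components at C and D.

C_x = -60.00 kN, C_y = -0.7143 kN, D_y = 82.02 kN

Resultant of the distributed load: 38.59 × 1.2 = 46.308 kN at 2.1 m from C.
Taking moments about C: D_y·2.1 − 10·0.5 − 25·2.8 − (38.59·1.2)·2.1 = 0 → D_y = 172.2468/2.1 = 82.0223 ≈ 82.02 kN.
ΣF_y = 0: C_y + 82.0223 − 10 − 25 − 38.59·1.2 = 0 → C_y = -0.7143 kN.
ΣF_x = 0: C_x + 60 = 0 → C_x = -60.00 kN.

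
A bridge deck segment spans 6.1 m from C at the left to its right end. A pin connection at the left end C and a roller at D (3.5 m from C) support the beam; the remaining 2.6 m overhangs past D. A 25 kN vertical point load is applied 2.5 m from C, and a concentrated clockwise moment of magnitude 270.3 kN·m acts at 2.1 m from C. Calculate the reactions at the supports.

Taking moments about C: D_y·3.5 − 25·2.5 − 270.3 = 0 → D_y = 332.8/3.5 = 95.0857 ≈ 95.09 kN.
ΣF_y = 0: C_y + 95.0857 − 25 = 0 → C_y = -70.09 kN.
ΣF_x = 0: no horizontal applied forces, so C_x = 0.

C_x = 0, C_y = -70.09 kN, D_y = 95.09 kN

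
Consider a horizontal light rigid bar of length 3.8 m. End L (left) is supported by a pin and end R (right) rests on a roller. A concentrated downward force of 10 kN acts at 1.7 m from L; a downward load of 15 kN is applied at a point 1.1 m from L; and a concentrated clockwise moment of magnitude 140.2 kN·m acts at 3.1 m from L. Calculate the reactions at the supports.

Moments about L: R_y·3.8 − 10·1.7 − 15·1.1 − 140.2 = 0 → R_y = 173.7/3.8 = 45.7105 ≈ 45.71 kN.
ΣF_y = 0: L_y + 45.7105 − 10 − 15 = 0 → L_y = -20.71 kN.
ΣF_x = 0: no horizontal applied forces, so L_x = 0.

L_x = 0, L_y = -20.71 kN, R_y = 45.71 kN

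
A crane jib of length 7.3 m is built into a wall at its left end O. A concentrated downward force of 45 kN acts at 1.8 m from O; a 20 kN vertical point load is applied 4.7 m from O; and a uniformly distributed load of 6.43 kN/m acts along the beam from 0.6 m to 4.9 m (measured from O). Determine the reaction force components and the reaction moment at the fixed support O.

Resultant of the distributed load: 6.43 × 4.3 = 27.649 kN at 2.75 m from O.
ΣF_x = 0: O_x = 0.
ΣF_y = 0: O_y − 45 − 20 − 6.43·4.3 = 0 → O_y = 92.65 kN.
ΣM about O: M_O − 45·1.8 − 20·4.7 − (6.43·4.3)·2.75 = 0 → M_O = 251.0 kN·m.

O_x = 0, O_y = 92.65 kN, M_O = 251.0 kN·m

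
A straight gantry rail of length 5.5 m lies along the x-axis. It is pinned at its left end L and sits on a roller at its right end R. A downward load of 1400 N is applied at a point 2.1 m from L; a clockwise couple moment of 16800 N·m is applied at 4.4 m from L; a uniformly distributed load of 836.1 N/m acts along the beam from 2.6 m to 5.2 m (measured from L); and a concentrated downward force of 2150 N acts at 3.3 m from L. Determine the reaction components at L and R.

Resultant of the distributed load: 836.1 × 2.6 = 2173.86 N at 3.9 m from L.
ΣM about L: R_y·5.5 − 1400·2.1 − 16800 − (836.1·2.6)·3.9 − 2150·3.3 = 0 → R_y = 35313.054/5.5 = 6420.56 ≈ 6421 N.
ΣF_y = 0: L_y + 6420.56 − 1400 − 836.1·2.6 − 2150 = 0 → L_y = -696.7 N.
ΣF_x = 0: no horizontal applied forces, so L_x = 0.

L_x = 0, L_y = -696.7 N, R_y = 6421 N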